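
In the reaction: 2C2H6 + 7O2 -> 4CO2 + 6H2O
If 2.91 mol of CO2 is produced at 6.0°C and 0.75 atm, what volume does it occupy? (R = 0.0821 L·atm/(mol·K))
T = 6.0°C + 273.15 = 279.15 K
V = nRT/P = (2.91 × 0.0821 × 279.15) / 0.75
V = 88.92 L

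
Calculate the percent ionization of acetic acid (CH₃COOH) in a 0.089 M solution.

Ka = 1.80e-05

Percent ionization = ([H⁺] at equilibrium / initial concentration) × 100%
Percent ionization = 1.41%

Let x = [H⁺]. Ka = x²/(C - x) ⇒ x² + (1.80e-05)x - (1.80e-05)(0.089) = 0. x = 1.2567e-03. Percent = (1.2567e-03/0.089) × 100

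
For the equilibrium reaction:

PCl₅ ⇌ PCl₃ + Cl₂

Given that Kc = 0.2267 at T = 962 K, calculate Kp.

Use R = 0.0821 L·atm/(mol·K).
K_p = 17.9048

Δn = (moles gaseous products) − (moles gaseous reactants) = 1
T = 962 K; RT = 0.0821 × 962 = 78.9802
Kp = Kc·(RT)^Δn = 0.2267 × (78.9802)^1 = 0.2267 × 78.9802 = 17.9048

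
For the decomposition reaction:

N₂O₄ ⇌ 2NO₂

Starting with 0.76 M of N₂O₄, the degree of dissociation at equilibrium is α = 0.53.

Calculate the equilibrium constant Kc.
K_c = 1.8169

x = α·[A]₀ = 0.53 × 0.76 = 0.4028 M dissociated.
At eq: [N₂O₄] = 0.76 − 0.4028 = 0.3572 M; [NO₂] = 2x = 0.8056 M.
Kc = [NO₂]²/[N₂O₄] = (0.8056)²/0.3572 = 1.817.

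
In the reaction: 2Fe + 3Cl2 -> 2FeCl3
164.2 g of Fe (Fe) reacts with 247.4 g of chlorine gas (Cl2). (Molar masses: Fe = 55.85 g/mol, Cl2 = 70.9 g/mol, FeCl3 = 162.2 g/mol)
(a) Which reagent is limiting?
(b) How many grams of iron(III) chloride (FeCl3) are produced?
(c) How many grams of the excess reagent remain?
(a) Cl2, (b) 377.3 g, (c) 34.28 g

Moles of Fe = 164.2 g ÷ 55.85 g/mol = 2.94002 mol
Moles of Cl2 = 247.4 g ÷ 70.9 g/mol = 3.48942 mol
Moles ÷ coefficient: Fe: 2.94002/2 = 1.47, Cl2: 3.48942/3 = 1.163
(a) Cl2 has the smaller value, so Cl2 is the limiting reagent.
(b) Moles of FeCl3 = 3.48942 mol Cl2 × (2/3) = 2.32628 mol; mass = 2.32628 mol × 162.2 g/mol = 377.3 g
(c) Fe consumed = 3.48942 × (2/3) = 2.32628 mol; remaining = 2.94002 − 2.32628 = 0.613737 mol; mass = 0.613737 mol × 55.85 g/mol = 34.28 g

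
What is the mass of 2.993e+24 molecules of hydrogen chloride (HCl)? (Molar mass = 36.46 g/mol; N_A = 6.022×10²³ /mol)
Moles = 2.993e+24 ÷ 6.022×10²³ = 4.97011 mol
Mass = 4.97011 mol × 36.46 g/mol = 181.2 g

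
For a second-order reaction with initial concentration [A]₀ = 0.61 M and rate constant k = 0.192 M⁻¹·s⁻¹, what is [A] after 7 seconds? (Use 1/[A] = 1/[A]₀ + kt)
0.3352 M

1/[A] = 1/[A]₀ + k·t = 1/0.61 + (0.192)·(7) = 1.6393 + 1.3440 = 2.9833
[A] = 1/2.9833 = 0.3352 M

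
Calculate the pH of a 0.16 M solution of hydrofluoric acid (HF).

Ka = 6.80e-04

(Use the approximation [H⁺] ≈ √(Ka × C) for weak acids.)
pH = 1.98

[H⁺] = √(Ka × C) = √(6.80e-04 × 0.16) = 1.0431e-02. pH = -log(1.0431e-02)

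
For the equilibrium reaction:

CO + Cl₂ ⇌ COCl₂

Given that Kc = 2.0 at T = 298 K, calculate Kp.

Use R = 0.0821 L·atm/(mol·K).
K_p = 0.0817

Δn = (moles gaseous products) − (moles gaseous reactants) = -1
T = 298 K; RT = 0.0821 × 298 = 24.4658
Kp = Kc·(RT)^Δn = 2.0 × (24.4658)^-1 = 2.0 × 0.0408734 = 0.0817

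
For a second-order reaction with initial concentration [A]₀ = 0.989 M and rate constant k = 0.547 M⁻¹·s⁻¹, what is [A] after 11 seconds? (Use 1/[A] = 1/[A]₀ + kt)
0.1423 M

1/[A] = 1/[A]₀ + k·t = 1/0.989 + (0.547)·(11) = 1.0111 + 6.0170 = 7.0281
[A] = 1/7.0281 = 0.1423 M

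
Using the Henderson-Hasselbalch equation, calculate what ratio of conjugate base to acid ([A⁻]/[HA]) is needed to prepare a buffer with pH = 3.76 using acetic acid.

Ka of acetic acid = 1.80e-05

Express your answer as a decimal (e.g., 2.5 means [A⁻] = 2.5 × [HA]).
[A⁻]/[HA] = 0.104

pKa = −log(1.80e-05) = 4.7447. pH = pKa + log([A⁻]/[HA]). 3.76 = 4.7447 + log(ratio). log(ratio) = 3.76 − 4.7447 = -0.9847. ratio = 10^(-0.9847) = 0.104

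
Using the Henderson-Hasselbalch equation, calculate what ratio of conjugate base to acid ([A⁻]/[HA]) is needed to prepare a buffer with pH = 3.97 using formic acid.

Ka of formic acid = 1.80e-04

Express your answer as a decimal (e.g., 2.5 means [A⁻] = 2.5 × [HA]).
[A⁻]/[HA] = 1.680

pKa = −log(1.80e-04) = 3.7447. pH = pKa + log([A⁻]/[HA]). 3.97 = 3.7447 + log(ratio). log(ratio) = 3.97 − 3.7447 = 0.2253. ratio = 10^(0.2253) = 1.680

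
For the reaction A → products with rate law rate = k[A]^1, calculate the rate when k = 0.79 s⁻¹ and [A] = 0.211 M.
0.1667 M/s

rate = k·[A]^1 = 0.79·(0.211)^1 = 0.79·0.211 = 0.1667 M/s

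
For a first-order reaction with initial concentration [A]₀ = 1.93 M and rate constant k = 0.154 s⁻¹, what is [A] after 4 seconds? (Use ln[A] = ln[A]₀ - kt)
1.0424 M

ln[A] = ln[A]₀ - k·t = ln(1.93) - (0.154)·(4) = 0.6575 - 0.6160 = 0.0415
[A] = e^(0.0415) = 1.0424 M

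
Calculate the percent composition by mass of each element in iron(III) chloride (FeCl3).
Fe: 34.43%, Cl: 65.57%

Molar mass of FeCl3 = 162.2 g/mol
% Fe = (1 × 55.85) / 162.2 × 100% = 55.85 / 162.2 × 100% = 34.43%
% Cl = (3 × 35.45) / 162.2 × 100% = 106.35 / 162.2 × 100% = 65.57%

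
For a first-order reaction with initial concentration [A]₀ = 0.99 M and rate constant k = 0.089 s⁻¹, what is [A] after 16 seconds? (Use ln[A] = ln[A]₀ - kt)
0.2383 M

ln[A] = ln[A]₀ - k·t = ln(0.99) - (0.089)·(16) = -0.0101 - 1.4240 = -1.4341
[A] = e^(-1.4341) = 0.2383 M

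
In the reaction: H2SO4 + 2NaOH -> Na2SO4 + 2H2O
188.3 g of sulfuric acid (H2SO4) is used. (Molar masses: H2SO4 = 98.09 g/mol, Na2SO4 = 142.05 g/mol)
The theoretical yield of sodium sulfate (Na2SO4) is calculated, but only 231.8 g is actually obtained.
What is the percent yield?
Moles of H2SO4 = 188.3 g ÷ 98.09 g/mol = 1.91967 mol
Mole ratio: 1 mol Na2SO4 / 1 mol H2SO4
Moles of Na2SO4 = 1.91967 × (1/1) = 1.91967 mol
Theoretical yield = 1.91967 mol × 142.05 g/mol = 272.69 g
Actual yield = 231.8 g
Percent yield = (231.8 / 272.69) × 100% = 85.0%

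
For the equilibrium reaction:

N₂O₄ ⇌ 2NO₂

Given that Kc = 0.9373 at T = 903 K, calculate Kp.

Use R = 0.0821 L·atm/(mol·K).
K_p = 69.4880

Δn = (moles gaseous products) − (moles gaseous reactants) = 1
T = 903 K; RT = 0.0821 × 903 = 74.1363
Kp = Kc·(RT)^Δn = 0.9373 × (74.1363)^1 = 0.9373 × 74.1363 = 69.4880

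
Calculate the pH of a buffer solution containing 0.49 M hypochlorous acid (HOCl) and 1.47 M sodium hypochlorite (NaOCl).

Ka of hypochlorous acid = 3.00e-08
pH = 8.00

pKa = -log(3.00e-08) = 7.52. pH = pKa + log([A⁻]/[HA]) = 7.52 + log(1.47/0.49)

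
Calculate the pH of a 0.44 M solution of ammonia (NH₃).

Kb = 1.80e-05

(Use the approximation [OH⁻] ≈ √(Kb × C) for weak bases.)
pH = 11.45

[OH⁻] = √(Kb × C) = √(1.80e-05 × 0.44) = 2.8142e-03. pOH = 2.55, pH = 14 - pOH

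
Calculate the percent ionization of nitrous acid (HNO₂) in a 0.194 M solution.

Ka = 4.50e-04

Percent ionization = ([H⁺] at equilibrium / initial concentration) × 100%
Percent ionization = 4.7%

Let x = [H⁺]. Ka = x²/(C - x) ⇒ x² + (4.50e-04)x - (4.50e-04)(0.194) = 0. x = 9.1212e-03. Percent = (9.1212e-03/0.194) × 100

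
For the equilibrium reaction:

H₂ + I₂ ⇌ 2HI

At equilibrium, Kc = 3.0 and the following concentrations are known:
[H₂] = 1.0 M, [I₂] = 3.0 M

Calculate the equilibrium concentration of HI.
[HI] = 3.0000 M

Kc = ([HI]^2) / ([H₂] × [I₂]) = 3.0
[HI]^2 = Kc · (reactant terms)/(other product terms) = 3.0 · 3 / 1 = 9
[HI] = (9)^(1/2) = 3.0000 M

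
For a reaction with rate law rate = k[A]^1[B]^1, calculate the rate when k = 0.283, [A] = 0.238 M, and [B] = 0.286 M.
0.01926 M/s

rate = k·[A]^1·[B]^1 = 0.283·(0.238)^1·(0.286)^1 = 0.283·0.238·0.286 = 0.01926 M/s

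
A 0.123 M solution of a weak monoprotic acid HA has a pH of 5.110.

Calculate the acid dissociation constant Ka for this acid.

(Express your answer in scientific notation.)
K_a = 4.90e-10

[H⁺] = 10^(−pH) = 10^(−5.110) = 7.762e-06 M. For HA ⇌ H⁺ + A⁻, Ka = x²/(C − x) = (7.762e-06)²/(0.123 − 7.762e-06) = 4.90e-10.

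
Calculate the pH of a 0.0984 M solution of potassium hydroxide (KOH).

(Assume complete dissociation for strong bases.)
pH = 12.99

[OH⁻] = 0.0984 M for strong base. pOH = -log[OH⁻] = 1.01, pH = 14 - pOH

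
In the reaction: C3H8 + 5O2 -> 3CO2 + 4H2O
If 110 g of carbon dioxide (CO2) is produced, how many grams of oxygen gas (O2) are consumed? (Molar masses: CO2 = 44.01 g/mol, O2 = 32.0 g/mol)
Moles of CO2 = 110 g ÷ 44.01 g/mol = 2.49943 mol
Mole ratio: 5 mol O2 / 3 mol CO2
Moles of O2 = 2.49943 × (5/3) = 4.16572 mol
Mass of O2 = 4.16572 mol × 32.0 g/mol = 133.3 g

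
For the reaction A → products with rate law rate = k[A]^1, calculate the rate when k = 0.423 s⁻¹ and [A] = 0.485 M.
0.2052 M/s

rate = k·[A]^1 = 0.423·(0.485)^1 = 0.423·0.485 = 0.2052 M/s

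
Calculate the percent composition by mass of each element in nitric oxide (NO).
N: 46.68%, O: 53.32%

Molar mass of NO = 30.01 g/mol
% N = (1 × 14.01) / 30.01 × 100% = 14.01 / 30.01 × 100% = 46.68%
% O = (1 × 16.0) / 30.01 × 100% = 16 / 30.01 × 100% = 53.32%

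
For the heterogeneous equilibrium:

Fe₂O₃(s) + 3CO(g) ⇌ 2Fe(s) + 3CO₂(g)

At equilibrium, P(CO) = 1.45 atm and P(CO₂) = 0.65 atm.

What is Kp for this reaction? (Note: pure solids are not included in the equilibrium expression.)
K_p = 0.090

Solids (Fe₂O₃, Fe) are excluded.
Kp = P(CO₂)³/P(CO)³ = (0.65)³/(1.45)³ = 0.2746/3.049 = 0.090.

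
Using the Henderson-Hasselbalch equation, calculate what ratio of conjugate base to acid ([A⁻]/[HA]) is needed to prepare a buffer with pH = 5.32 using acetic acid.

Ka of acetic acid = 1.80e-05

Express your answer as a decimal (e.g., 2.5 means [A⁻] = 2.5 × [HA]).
[A⁻]/[HA] = 3.761

pKa = −log(1.80e-05) = 4.7447. pH = pKa + log([A⁻]/[HA]). 5.32 = 4.7447 + log(ratio). log(ratio) = 5.32 − 4.7447 = 0.5753. ratio = 10^(0.5753) = 3.761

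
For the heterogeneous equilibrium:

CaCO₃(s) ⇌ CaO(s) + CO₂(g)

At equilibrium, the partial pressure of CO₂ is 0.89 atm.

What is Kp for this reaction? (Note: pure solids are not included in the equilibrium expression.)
K_p = 0.89

Solids (CaCO₃, CaO) have activity 1 and are excluded.
Kp = P(CO₂) = 0.89.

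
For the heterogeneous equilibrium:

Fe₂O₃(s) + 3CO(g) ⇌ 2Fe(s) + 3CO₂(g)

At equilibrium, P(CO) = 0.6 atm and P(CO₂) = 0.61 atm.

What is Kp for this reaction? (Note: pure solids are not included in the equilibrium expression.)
K_p = 1.051

Solids (Fe₂O₃, Fe) are excluded.
Kp = P(CO₂)³/P(CO)³ = (0.61)³/(0.6)³ = 0.227/0.216 = 1.051.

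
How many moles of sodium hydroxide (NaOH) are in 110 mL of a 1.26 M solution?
Moles = Molarity × Volume (L)
Moles = 1.26 M × 0.11 L = 0.1386 mol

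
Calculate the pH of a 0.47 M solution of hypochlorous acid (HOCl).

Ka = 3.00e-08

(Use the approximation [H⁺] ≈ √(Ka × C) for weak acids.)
pH = 3.93

[H⁺] = √(Ka × C) = √(3.00e-08 × 0.47) = 1.1874e-04. pH = -log(1.1874e-04)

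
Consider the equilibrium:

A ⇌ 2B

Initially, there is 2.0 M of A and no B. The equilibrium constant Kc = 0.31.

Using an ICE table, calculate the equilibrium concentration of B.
[B] = 0.714 M

ICE: [A] = 2.0 − x, [B] = 2x.
Kc = (2x)²/(2.0 − x) = 0.31 ⇒ 4x² + 0.31x − 0.62 = 0.
x = (−0.31 + √(0.31² + 4·4·0.62))/(2·4) = (−0.31 + √10.016)/8 = 0.35685.
[B] = 2x = 0.714 M.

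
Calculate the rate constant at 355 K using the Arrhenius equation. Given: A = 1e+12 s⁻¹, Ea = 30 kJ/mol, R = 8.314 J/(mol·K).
3.85e+07 s⁻¹

k = A·exp(-Ea/(R·T)) = 1e+12·exp(-30000/(8.314·355)) = 1e+12·exp(-10.1644) = 1e+12·3.8516e-05 = 3.85e+07 s⁻¹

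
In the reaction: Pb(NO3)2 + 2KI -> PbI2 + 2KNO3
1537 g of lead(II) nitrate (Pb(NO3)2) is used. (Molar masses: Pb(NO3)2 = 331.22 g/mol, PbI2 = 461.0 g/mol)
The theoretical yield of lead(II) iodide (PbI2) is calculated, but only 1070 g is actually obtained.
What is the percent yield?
Moles of Pb(NO3)2 = 1537 g ÷ 331.22 g/mol = 4.64042 mol
Mole ratio: 1 mol PbI2 / 1 mol Pb(NO3)2
Moles of PbI2 = 4.64042 × (1/1) = 4.64042 mol
Theoretical yield = 4.64042 mol × 461.0 g/mol = 2139.2 g
Actual yield = 1070 g
Percent yield = (1070 / 2139.2) × 100% = 50.0%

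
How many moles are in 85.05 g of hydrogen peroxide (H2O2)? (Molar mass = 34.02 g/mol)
Moles = 85.05 g ÷ 34.02 g/mol = 2.5 mol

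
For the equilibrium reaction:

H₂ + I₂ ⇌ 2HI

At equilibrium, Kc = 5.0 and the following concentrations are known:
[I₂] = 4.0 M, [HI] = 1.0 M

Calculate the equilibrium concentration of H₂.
[H₂] = 0.0500 M

Kc = ([HI]^2) / ([H₂] × [I₂]) = 5.0
[H₂]^1 = (product terms)/(Kc · other reactant terms) = 1 / (5.0 · 4) = 0.05
[H₂] = 0.0500 M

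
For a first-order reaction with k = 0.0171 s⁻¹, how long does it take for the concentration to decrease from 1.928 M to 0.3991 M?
92.11 s

From ln[A] = ln[A]₀ - k·t: t = ln([A]₀/[A])/k = ln(1.928/0.3991)/0.0171 = ln(4.8309)/0.0171 = 1.5750/0.0171 = 92.11 s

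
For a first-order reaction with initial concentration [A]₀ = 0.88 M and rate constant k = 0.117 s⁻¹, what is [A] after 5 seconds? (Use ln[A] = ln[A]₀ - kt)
0.4903 M

ln[A] = ln[A]₀ - k·t = ln(0.88) - (0.117)·(5) = -0.1278 - 0.5850 = -0.7128
[A] = e^(-0.7128) = 0.4903 M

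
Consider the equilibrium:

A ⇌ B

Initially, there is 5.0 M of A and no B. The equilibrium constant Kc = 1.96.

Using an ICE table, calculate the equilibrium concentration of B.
[B] = 3.311 M

ICE: [A] = 5.0 − x, [B] = x.
Kc = x/(5.0 − x) = 1.96 ⇒ x = 1.96·5.0/(1 + 1.96) = 9.8/2.96 = 3.311.
[B] = x = 3.311 M.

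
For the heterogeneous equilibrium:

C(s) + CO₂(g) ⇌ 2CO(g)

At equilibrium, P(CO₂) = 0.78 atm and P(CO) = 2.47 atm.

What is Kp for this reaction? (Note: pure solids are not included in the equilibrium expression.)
K_p = 7.822

Solid C is excluded.
Kp = P(CO)²/P(CO₂) = (2.47)²/0.78 = 6.101/0.78 = 7.822.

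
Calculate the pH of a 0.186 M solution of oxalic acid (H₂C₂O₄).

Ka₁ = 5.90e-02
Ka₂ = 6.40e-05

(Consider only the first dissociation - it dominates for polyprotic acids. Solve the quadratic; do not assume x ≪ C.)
pH = 1.10

x² + Ka₁·x − Ka₁·C = 0 with Ka₁ = 5.90e-02, C = 0.186.
x = (−Ka₁ + √(Ka₁² + 4·Ka₁·C))/2 = 7.9331e-02 M, so pH = 1.10.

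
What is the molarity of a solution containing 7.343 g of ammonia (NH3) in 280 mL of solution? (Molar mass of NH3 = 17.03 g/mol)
Moles of NH3 = 7.343 g ÷ 17.03 g/mol = 0.43118 mol
Volume = 280 mL = 0.28 L
Molarity = 0.43118 mol ÷ 0.28 L = 1.54 M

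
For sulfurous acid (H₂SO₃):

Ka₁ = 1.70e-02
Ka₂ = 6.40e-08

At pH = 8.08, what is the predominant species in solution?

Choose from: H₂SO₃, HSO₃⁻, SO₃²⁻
SO₃²⁻

pKa1 = 1.77, pKa2 = 7.19. Each pKa is the crossover between adjacent species; pH = 8.08 lies in the region where SO₃²⁻ predominates.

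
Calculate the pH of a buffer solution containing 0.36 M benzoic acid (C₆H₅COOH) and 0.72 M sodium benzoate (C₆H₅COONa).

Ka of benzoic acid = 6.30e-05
pH = 4.50

pKa = -log(6.30e-05) = 4.20. pH = pKa + log([A⁻]/[HA]) = 4.20 + log(0.72/0.36)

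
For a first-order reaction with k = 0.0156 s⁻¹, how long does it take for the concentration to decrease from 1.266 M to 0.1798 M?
125.11 s

From ln[A] = ln[A]₀ - k·t: t = ln([A]₀/[A])/k = ln(1.266/0.1798)/0.0156 = ln(7.0412)/0.0156 = 1.9518/0.0156 = 125.11 s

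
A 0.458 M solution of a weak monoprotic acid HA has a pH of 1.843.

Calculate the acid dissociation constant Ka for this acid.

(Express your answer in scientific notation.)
K_a = 4.64e-04

[H⁺] = 10^(−pH) = 10^(−1.843) = 1.435e-02 M. For HA ⇌ H⁺ + A⁻, Ka = x²/(C − x) = (1.435e-02)²/(0.458 − 1.435e-02) = 4.64e-04.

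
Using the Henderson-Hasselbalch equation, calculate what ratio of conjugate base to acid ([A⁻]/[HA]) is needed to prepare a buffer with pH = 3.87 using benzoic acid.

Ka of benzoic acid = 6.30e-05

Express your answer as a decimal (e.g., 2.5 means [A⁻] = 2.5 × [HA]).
[A⁻]/[HA] = 0.467

pKa = −log(6.30e-05) = 4.2007. pH = pKa + log([A⁻]/[HA]). 3.87 = 4.2007 + log(ratio). log(ratio) = 3.87 − 4.2007 = -0.3307. ratio = 10^(-0.3307) = 0.467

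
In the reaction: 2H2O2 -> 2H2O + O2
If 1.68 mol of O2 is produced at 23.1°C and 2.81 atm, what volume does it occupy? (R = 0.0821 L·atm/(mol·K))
T = 23.1°C + 273.15 = 296.25 K
V = nRT/P = (1.68 × 0.0821 × 296.25) / 2.81
V = 14.54 L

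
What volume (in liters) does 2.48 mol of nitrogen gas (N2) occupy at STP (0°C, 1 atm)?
At STP, 1 mol of gas occupies 22.4 L
Volume = 2.48 mol × 22.4 L/mol = 55.55 L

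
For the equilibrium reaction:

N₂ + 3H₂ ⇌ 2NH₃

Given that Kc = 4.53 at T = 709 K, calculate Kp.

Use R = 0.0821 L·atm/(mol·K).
K_p = 0.0013

Δn = (moles gaseous products) − (moles gaseous reactants) = -2
T = 709 K; RT = 0.0821 × 709 = 58.2089
Kp = Kc·(RT)^Δn = 4.53 × (58.2089)^-2 = 4.53 × 0.000295135 = 0.0013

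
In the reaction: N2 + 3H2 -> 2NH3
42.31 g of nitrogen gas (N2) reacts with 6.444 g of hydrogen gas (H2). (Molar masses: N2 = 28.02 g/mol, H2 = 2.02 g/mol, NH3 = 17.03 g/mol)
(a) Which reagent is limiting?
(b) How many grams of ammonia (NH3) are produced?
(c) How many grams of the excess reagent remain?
(a) H2, (b) 36.22 g, (c) 12.51 g

Moles of N2 = 42.31 g ÷ 28.02 g/mol = 1.50999 mol
Moles of H2 = 6.444 g ÷ 2.02 g/mol = 3.1901 mol
Moles ÷ coefficient: N2: 1.50999/1 = 1.51, H2: 3.1901/3 = 1.063
(a) H2 has the smaller value, so H2 is the limiting reagent.
(b) Moles of NH3 = 3.1901 mol H2 × (2/3) = 2.12673 mol; mass = 2.12673 mol × 17.03 g/mol = 36.22 g
(c) N2 consumed = 3.1901 × (1/3) = 1.06337 mol; remaining = 1.50999 − 1.06337 = 0.446627 mol; mass = 0.446627 mol × 28.02 g/mol = 12.51 g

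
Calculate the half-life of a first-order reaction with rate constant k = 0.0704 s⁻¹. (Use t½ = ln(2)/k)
9.85 s

t½ = ln(2)/k = 0.6931/0.0704 = 9.85 s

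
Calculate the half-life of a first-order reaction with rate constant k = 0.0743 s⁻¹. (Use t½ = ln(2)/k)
9.33 s

t½ = ln(2)/k = 0.6931/0.0743 = 9.33 s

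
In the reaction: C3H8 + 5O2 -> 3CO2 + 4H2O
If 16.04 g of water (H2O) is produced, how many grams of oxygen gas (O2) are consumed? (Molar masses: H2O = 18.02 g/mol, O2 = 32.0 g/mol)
Moles of H2O = 16.04 g ÷ 18.02 g/mol = 0.890122 mol
Mole ratio: 5 mol O2 / 4 mol H2O
Moles of O2 = 0.890122 × (5/4) = 1.11265 mol
Mass of O2 = 1.11265 mol × 32.0 g/mol = 35.6 g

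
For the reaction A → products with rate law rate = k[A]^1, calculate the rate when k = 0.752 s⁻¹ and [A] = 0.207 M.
0.1557 M/s

rate = k·[A]^1 = 0.752·(0.207)^1 = 0.752·0.207 = 0.1557 M/s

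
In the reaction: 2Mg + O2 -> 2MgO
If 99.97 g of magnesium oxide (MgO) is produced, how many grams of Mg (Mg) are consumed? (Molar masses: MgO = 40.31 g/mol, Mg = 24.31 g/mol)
Moles of MgO = 99.97 g ÷ 40.31 g/mol = 2.48003 mol
Mole ratio: 2 mol Mg / 2 mol MgO
Moles of Mg = 2.48003 × (2/2) = 2.48003 mol
Mass of Mg = 2.48003 mol × 24.31 g/mol = 60.29 g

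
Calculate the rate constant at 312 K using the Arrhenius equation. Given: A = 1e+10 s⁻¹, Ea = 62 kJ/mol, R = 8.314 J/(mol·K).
4.17e-01 s⁻¹

k = A·exp(-Ea/(R·T)) = 1e+10·exp(-62000/(8.314·312)) = 1e+10·exp(-23.9016) = 1e+10·4.1655e-11 = 4.17e-01 s⁻¹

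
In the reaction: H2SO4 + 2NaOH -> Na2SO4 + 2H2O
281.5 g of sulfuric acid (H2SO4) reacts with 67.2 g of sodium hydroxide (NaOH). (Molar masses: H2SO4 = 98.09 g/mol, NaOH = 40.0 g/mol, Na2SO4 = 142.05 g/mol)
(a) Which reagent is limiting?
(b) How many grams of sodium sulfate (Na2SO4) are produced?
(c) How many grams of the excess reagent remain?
(a) NaOH, (b) 119.3 g, (c) 199.1 g

Moles of H2SO4 = 281.5 g ÷ 98.09 g/mol = 2.86981 mol
Moles of NaOH = 67.2 g ÷ 40.0 g/mol = 1.68 mol
Moles ÷ coefficient: H2SO4: 2.86981/1 = 2.87, NaOH: 1.68/2 = 0.84
(a) NaOH has the smaller value, so NaOH is the limiting reagent.
(b) Moles of Na2SO4 = 1.68 mol NaOH × (1/2) = 0.84 mol; mass = 0.84 mol × 142.05 g/mol = 119.3 g
(c) H2SO4 consumed = 1.68 × (1/2) = 0.84 mol; remaining = 2.86981 − 0.84 = 2.02981 mol; mass = 2.02981 mol × 98.09 g/mol = 199.1 g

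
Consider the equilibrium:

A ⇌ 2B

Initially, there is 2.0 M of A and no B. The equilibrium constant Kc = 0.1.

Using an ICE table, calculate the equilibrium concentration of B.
[B] = 0.423 M

ICE: [A] = 2.0 − x, [B] = 2x.
Kc = (2x)²/(2.0 − x) = 0.1 ⇒ 4x² + 0.1x − 0.2 = 0.
x = (−0.1 + √(0.1² + 4·4·0.2))/(2·4) = (−0.1 + √3.21)/8 = 0.21146.
[B] = 2x = 0.423 M.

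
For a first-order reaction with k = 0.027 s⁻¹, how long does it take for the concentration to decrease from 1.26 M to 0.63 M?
25.67 s

From ln[A] = ln[A]₀ - k·t: t = ln([A]₀/[A])/k = ln(1.26/0.63)/0.027 = ln(2.0000)/0.027 = 0.6931/0.027 = 25.67 s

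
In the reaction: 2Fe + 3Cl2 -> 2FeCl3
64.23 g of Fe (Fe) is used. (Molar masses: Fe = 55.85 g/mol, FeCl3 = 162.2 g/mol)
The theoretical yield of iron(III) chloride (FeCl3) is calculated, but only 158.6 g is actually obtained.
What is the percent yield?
Moles of Fe = 64.23 g ÷ 55.85 g/mol = 1.15004 mol
Mole ratio: 2 mol FeCl3 / 2 mol Fe
Moles of FeCl3 = 1.15004 × (2/2) = 1.15004 mol
Theoretical yield = 1.15004 mol × 162.2 g/mol = 186.54 g
Actual yield = 158.6 g
Percent yield = (158.6 / 186.54) × 100% = 85.0%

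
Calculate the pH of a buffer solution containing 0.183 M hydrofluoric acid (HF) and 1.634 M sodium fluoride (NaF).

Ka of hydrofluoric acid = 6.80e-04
pH = 4.12

pKa = -log(6.80e-04) = 3.17. pH = pKa + log([A⁻]/[HA]) = 3.17 + log(1.634/0.183)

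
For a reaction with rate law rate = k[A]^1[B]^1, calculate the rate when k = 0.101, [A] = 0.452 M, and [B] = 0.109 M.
0.004976 M/s

rate = k·[A]^1·[B]^1 = 0.101·(0.452)^1·(0.109)^1 = 0.101·0.452·0.109 = 0.004976 M/s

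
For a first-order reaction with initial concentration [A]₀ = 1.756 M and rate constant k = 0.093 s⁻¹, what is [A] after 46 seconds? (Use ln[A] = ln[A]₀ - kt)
0.0244 M

ln[A] = ln[A]₀ - k·t = ln(1.756) - (0.093)·(46) = 0.5630 - 4.2780 = -3.7150
[A] = e^(-3.7150) = 0.0244 M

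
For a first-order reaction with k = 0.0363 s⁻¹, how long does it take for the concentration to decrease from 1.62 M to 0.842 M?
18.03 s

From ln[A] = ln[A]₀ - k·t: t = ln([A]₀/[A])/k = ln(1.62/0.842)/0.0363 = ln(1.9240)/0.0363 = 0.6544/0.0363 = 18.03 s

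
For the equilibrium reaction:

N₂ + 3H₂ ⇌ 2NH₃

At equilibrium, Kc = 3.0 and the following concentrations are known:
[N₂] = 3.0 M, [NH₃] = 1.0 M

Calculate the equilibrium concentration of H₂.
[H₂] = 0.4807 M

Kc = ([NH₃]^2) / ([N₂] × [H₂]^3) = 3.0
[H₂]^3 = (product terms)/(Kc · other reactant terms) = 1 / (3.0 · 3) = 0.11111
[H₂] = (0.11111)^(1/3) = 0.4807 M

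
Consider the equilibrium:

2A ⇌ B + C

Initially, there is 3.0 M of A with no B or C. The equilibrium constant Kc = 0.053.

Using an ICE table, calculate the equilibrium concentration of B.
[B] = 0.473 M

ICE: [A] = 3.0 − 2x, [B] = [C] = x.
Kc = x²/(3.0 − 2x)² = 0.053 ⇒ √Kc = x/(3.0 − 2x).
x = √0.053·3.0/(1 + 2√0.053) = 0.23022·3.0/1.4604 = 0.47291.
[B] = x = 0.473 M.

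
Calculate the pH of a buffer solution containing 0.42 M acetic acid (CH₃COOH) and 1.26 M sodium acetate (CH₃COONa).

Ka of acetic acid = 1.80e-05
pH = 5.22

pKa = -log(1.80e-05) = 4.74. pH = pKa + log([A⁻]/[HA]) = 4.74 + log(1.26/0.42)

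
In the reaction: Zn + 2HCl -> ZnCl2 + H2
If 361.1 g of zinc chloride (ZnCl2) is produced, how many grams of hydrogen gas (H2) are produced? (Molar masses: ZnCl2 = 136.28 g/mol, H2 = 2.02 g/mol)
Moles of ZnCl2 = 361.1 g ÷ 136.28 g/mol = 2.64969 mol
Mole ratio: 1 mol H2 / 1 mol ZnCl2
Moles of H2 = 2.64969 × (1/1) = 2.64969 mol
Mass of H2 = 2.64969 mol × 2.02 g/mol = 5.352 g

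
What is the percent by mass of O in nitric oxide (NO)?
Mass of O in formula = 16.0 × 1 = 16 g/mol
Molar mass = 30.01 g/mol
% O = (16/30.01) × 100% = 53.32%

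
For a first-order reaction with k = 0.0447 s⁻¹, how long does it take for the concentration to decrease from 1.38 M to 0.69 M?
15.51 s

From ln[A] = ln[A]₀ - k·t: t = ln([A]₀/[A])/k = ln(1.38/0.69)/0.0447 = ln(2.0000)/0.0447 = 0.6931/0.0447 = 15.51 s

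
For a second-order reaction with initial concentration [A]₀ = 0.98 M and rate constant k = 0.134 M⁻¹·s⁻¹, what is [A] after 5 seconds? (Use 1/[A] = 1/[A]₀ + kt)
0.5916 M

1/[A] = 1/[A]₀ + k·t = 1/0.98 + (0.134)·(5) = 1.0204 + 0.6700 = 1.6904
[A] = 1/1.6904 = 0.5916 M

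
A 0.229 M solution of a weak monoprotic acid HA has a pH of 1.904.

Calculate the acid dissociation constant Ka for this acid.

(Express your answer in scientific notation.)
K_a = 7.19e-04

[H⁺] = 10^(−pH) = 10^(−1.904) = 1.247e-02 M. For HA ⇌ H⁺ + A⁻, Ka = x²/(C − x) = (1.247e-02)²/(0.229 − 1.247e-02) = 7.19e-04.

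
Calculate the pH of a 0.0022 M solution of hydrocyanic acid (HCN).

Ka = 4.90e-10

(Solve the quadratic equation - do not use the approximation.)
pH = 5.98

x² + Ka×x - Ka×C = 0. Using quadratic formula: [H⁺] = 1.0380e-06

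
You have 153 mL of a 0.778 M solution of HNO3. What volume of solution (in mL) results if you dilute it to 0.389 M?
Using M₁V₁ = M₂V₂:
0.778 × 153 = 0.389 × V₂
V₂ = (0.778 × 153) / 0.389 = 306 mL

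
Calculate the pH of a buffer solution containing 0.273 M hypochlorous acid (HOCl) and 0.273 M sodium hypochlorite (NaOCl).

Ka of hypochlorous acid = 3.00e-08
pH = 7.52

pKa = -log(3.00e-08) = 7.52. pH = pKa + log([A⁻]/[HA]) = 7.52 + log(0.273/0.273)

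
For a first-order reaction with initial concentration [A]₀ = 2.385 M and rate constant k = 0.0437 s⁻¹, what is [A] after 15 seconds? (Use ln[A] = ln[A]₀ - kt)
1.2383 M

ln[A] = ln[A]₀ - k·t = ln(2.385) - (0.0437)·(15) = 0.8692 - 0.6555 = 0.2137
[A] = e^(0.2137) = 1.2383 M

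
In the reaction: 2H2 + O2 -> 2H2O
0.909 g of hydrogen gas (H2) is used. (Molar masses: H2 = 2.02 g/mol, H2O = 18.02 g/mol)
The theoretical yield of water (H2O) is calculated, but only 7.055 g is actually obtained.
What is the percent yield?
Moles of H2 = 0.909 g ÷ 2.02 g/mol = 0.45 mol
Mole ratio: 2 mol H2O / 2 mol H2
Moles of H2O = 0.45 × (2/2) = 0.45 mol
Theoretical yield = 0.45 mol × 18.02 g/mol = 8.109 g
Actual yield = 7.055 g
Percent yield = (7.055 / 8.109) × 100% = 87.0%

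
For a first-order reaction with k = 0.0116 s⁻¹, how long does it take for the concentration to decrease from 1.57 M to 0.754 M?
63.23 s

From ln[A] = ln[A]₀ - k·t: t = ln([A]₀/[A])/k = ln(1.57/0.754)/0.0116 = ln(2.0822)/0.0116 = 0.7334/0.0116 = 63.23 s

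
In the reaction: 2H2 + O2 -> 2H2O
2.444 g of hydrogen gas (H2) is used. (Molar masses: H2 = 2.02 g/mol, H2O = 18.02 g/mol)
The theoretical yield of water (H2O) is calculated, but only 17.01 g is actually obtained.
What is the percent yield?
Moles of H2 = 2.444 g ÷ 2.02 g/mol = 1.2099 mol
Mole ratio: 2 mol H2O / 2 mol H2
Moles of H2O = 1.2099 × (2/2) = 1.2099 mol
Theoretical yield = 1.2099 mol × 18.02 g/mol = 21.802 g
Actual yield = 17.01 g
Percent yield = (17.01 / 21.802) × 100% = 78.0%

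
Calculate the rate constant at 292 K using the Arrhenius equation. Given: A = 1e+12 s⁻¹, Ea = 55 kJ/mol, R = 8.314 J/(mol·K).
1.45e+02 s⁻¹

k = A·exp(-Ea/(R·T)) = 1e+12·exp(-55000/(8.314·292)) = 1e+12·exp(-22.6553) = 1e+12·1.4485e-10 = 1.45e+02 s⁻¹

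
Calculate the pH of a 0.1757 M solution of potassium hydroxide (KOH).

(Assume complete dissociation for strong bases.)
pH = 13.24

[OH⁻] = 0.1757 M for strong base. pOH = -log[OH⁻] = 0.76, pH = 14 - pOH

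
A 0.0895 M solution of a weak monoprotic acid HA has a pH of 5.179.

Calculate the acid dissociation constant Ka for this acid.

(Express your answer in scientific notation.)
K_a = 4.90e-10

[H⁺] = 10^(−pH) = 10^(−5.179) = 6.622e-06 M. For HA ⇌ H⁺ + A⁻, Ka = x²/(C − x) = (6.622e-06)²/(0.0895 − 6.622e-06) = 4.90e-10.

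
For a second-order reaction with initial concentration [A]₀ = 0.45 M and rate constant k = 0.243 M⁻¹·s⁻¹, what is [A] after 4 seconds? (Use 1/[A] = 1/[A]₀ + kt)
0.3131 M

1/[A] = 1/[A]₀ + k·t = 1/0.45 + (0.243)·(4) = 2.2222 + 0.9720 = 3.1942
[A] = 1/3.1942 = 0.3131 M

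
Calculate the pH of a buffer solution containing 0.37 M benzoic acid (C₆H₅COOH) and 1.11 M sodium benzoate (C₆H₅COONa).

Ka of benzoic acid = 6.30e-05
pH = 4.68

pKa = -log(6.30e-05) = 4.20. pH = pKa + log([A⁻]/[HA]) = 4.20 + log(1.11/0.37)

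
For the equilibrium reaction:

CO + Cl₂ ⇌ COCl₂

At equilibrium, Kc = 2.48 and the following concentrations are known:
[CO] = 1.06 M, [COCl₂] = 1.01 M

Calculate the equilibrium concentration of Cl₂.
[Cl₂] = 0.3842 M

Kc = ([COCl₂]) / ([CO] × [Cl₂]) = 2.48
[Cl₂]^1 = (product terms)/(Kc · other reactant terms) = 1.01 / (2.48 · 1.06) = 0.38421
[Cl₂] = 0.3842 M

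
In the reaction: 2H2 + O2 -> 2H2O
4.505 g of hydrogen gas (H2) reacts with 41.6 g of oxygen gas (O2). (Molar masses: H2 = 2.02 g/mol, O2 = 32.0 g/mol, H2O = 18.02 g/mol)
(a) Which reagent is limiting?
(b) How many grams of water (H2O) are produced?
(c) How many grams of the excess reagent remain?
(a) H2, (b) 40.19 g, (c) 5.917 g

Moles of H2 = 4.505 g ÷ 2.02 g/mol = 2.2302 mol
Moles of O2 = 41.6 g ÷ 32.0 g/mol = 1.3 mol
Moles ÷ coefficient: H2: 2.2302/2 = 1.115, O2: 1.3/1 = 1.3
(a) H2 has the smaller value, so H2 is the limiting reagent.
(b) Moles of H2O = 2.2302 mol H2 × (2/2) = 2.2302 mol; mass = 2.2302 mol × 18.02 g/mol = 40.19 g
(c) O2 consumed = 2.2302 × (1/2) = 1.1151 mol; remaining = 1.3 − 1.1151 = 0.184901 mol; mass = 0.184901 mol × 32.0 g/mol = 5.917 g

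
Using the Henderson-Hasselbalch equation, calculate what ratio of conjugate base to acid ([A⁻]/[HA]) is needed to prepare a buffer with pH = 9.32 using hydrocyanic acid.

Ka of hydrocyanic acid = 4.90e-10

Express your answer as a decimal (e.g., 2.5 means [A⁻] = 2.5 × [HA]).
[A⁻]/[HA] = 1.024

pKa = −log(4.90e-10) = 9.3098. pH = pKa + log([A⁻]/[HA]). 9.32 = 9.3098 + log(ratio). log(ratio) = 9.32 − 9.3098 = 0.0102. ratio = 10^(0.0102) = 1.024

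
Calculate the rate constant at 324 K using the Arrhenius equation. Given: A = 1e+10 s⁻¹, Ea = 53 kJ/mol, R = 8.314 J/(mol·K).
2.85e+01 s⁻¹

k = A·exp(-Ea/(R·T)) = 1e+10·exp(-53000/(8.314·324)) = 1e+10·exp(-19.6753) = 1e+10·2.8519e-09 = 2.85e+01 s⁻¹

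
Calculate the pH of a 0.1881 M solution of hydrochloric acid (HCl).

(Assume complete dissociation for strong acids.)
pH = 0.73

[H⁺] = 0.1881 M for strong acid. pH = -log[H⁺] = -log(0.1881)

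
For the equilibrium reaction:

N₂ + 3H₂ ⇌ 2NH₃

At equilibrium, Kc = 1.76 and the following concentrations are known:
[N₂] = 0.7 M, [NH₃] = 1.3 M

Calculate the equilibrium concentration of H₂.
[H₂] = 1.1111 M

Kc = ([NH₃]^2) / ([N₂] × [H₂]^3) = 1.76
[H₂]^3 = (product terms)/(Kc · other reactant terms) = 1.69 / (1.76 · 0.7) = 1.3718
[H₂] = (1.3718)^(1/3) = 1.1111 M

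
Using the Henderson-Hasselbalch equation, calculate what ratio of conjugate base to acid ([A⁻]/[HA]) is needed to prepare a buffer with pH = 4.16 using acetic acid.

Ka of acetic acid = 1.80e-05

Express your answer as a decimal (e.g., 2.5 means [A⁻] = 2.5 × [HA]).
[A⁻]/[HA] = 0.260

pKa = −log(1.80e-05) = 4.7447. pH = pKa + log([A⁻]/[HA]). 4.16 = 4.7447 + log(ratio). log(ratio) = 4.16 − 4.7447 = -0.5847. ratio = 10^(-0.5847) = 0.260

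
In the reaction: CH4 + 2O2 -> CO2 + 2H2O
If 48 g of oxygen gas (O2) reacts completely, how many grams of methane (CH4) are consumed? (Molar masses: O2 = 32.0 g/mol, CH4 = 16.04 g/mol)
Moles of O2 = 48 g ÷ 32.0 g/mol = 1.5 mol
Mole ratio: 1 mol CH4 / 2 mol O2
Moles of CH4 = 1.5 × (1/2) = 0.75 mol
Mass of CH4 = 0.75 mol × 16.04 g/mol = 12.03 g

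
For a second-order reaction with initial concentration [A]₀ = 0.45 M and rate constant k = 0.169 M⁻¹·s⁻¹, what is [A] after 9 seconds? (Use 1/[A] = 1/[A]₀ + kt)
0.2671 M

1/[A] = 1/[A]₀ + k·t = 1/0.45 + (0.169)·(9) = 2.2222 + 1.5210 = 3.7432
[A] = 1/3.7432 = 0.2671 M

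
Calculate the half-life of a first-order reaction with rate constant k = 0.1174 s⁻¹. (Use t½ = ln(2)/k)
5.90 s

t½ = ln(2)/k = 0.6931/0.1174 = 5.90 s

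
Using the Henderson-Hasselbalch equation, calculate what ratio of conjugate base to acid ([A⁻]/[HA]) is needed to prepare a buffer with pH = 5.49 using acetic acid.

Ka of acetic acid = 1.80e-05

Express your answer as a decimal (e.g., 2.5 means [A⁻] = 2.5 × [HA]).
[A⁻]/[HA] = 5.563

pKa = −log(1.80e-05) = 4.7447. pH = pKa + log([A⁻]/[HA]). 5.49 = 4.7447 + log(ratio). log(ratio) = 5.49 − 4.7447 = 0.7453. ratio = 10^(0.7453) = 5.563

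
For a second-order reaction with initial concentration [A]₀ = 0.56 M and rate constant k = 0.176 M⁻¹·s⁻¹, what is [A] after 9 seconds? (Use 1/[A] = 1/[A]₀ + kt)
0.2968 M

1/[A] = 1/[A]₀ + k·t = 1/0.56 + (0.176)·(9) = 1.7857 + 1.5840 = 3.3697
[A] = 1/3.3697 = 0.2968 M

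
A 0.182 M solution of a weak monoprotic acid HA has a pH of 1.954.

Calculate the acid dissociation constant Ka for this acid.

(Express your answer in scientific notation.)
K_a = 7.23e-04

[H⁺] = 10^(−pH) = 10^(−1.954) = 1.112e-02 M. For HA ⇌ H⁺ + A⁻, Ka = x²/(C − x) = (1.112e-02)²/(0.182 − 1.112e-02) = 7.23e-04.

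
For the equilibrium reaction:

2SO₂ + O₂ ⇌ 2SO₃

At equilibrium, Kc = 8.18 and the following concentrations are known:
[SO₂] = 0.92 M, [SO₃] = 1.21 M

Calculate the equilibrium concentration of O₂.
[O₂] = 0.2115 M

Kc = ([SO₃]^2) / ([SO₂]^2 × [O₂]) = 8.18
[O₂]^1 = (product terms)/(Kc · other reactant terms) = 1.4641 / (8.18 · 0.8464) = 0.21147
[O₂] = 0.2115 M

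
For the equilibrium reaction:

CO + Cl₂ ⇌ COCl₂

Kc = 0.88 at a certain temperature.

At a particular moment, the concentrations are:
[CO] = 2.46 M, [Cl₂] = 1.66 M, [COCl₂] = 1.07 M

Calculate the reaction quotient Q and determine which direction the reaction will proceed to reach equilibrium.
Q = 0.262, Q < K, reaction proceeds forward (toward products)

Q = ([COCl₂]) / ([CO] × [Cl₂])
  = ((1.07)) / ((2.46)·(1.66)) = 1.07/4.0836 = 0.262
Since Q = 0.262 < Kc = 0.88, the reaction proceeds forward (toward products) to reach equilibrium.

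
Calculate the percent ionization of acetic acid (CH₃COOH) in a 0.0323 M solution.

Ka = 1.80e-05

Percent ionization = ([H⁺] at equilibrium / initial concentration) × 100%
Percent ionization = 2.33%

Let x = [H⁺]. Ka = x²/(C - x) ⇒ x² + (1.80e-05)x - (1.80e-05)(0.0323) = 0. x = 7.5355e-04. Percent = (7.5355e-04/0.0323) × 100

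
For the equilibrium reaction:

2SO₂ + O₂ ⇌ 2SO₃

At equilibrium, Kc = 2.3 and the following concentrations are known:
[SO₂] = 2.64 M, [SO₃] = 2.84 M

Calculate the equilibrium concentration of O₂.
[O₂] = 0.5032 M

Kc = ([SO₃]^2) / ([SO₂]^2 × [O₂]) = 2.3
[O₂]^1 = (product terms)/(Kc · other reactant terms) = 8.0656 / (2.3 · 6.9696) = 0.50315
[O₂] = 0.5032 M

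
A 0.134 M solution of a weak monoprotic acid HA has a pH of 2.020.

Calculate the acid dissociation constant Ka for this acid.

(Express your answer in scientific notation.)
K_a = 7.33e-04

[H⁺] = 10^(−pH) = 10^(−2.020) = 9.550e-03 M. For HA ⇌ H⁺ + A⁻, Ka = x²/(C − x) = (9.550e-03)²/(0.134 − 9.550e-03) = 7.33e-04.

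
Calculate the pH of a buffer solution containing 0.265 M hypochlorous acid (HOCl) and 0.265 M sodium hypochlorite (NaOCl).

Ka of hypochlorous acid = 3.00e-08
pH = 7.52

pKa = -log(3.00e-08) = 7.52. pH = pKa + log([A⁻]/[HA]) = 7.52 + log(0.265/0.265)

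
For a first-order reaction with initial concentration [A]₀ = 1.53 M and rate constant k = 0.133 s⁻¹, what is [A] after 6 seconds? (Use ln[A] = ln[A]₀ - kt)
0.6888 M

ln[A] = ln[A]₀ - k·t = ln(1.53) - (0.133)·(6) = 0.4253 - 0.7980 = -0.3727
[A] = e^(-0.3727) = 0.6888 M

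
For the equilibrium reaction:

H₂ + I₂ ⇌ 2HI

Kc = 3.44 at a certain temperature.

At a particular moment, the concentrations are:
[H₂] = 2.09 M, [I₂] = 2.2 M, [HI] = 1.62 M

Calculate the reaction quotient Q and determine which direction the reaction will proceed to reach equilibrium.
Q = 0.571, Q < K, reaction proceeds forward (toward products)

Q = ([HI]^2) / ([H₂] × [I₂])
  = ((1.62)^2) / ((2.09)·(2.2)) = 2.6244/4.598 = 0.5708
Since Q = 0.5708 < Kc = 3.44, the reaction proceeds forward (toward products) to reach equilibrium.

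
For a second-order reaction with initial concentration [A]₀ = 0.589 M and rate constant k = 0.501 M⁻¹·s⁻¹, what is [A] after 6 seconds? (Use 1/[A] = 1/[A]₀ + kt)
0.2126 M

1/[A] = 1/[A]₀ + k·t = 1/0.589 + (0.501)·(6) = 1.6978 + 3.0060 = 4.7038
[A] = 1/4.7038 = 0.2126 M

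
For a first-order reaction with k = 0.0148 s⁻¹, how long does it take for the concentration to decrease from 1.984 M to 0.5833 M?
82.71 s

From ln[A] = ln[A]₀ - k·t: t = ln([A]₀/[A])/k = ln(1.984/0.5833)/0.0148 = ln(3.4013)/0.0148 = 1.2242/0.0148 = 82.71 s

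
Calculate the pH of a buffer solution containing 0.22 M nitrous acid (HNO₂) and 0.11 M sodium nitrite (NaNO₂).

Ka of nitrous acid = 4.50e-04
pH = 3.05

pKa = -log(4.50e-04) = 3.35. pH = pKa + log([A⁻]/[HA]) = 3.35 + log(0.11/0.22)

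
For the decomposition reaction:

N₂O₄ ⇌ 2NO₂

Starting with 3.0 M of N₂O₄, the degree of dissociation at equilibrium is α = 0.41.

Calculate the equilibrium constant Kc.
K_c = 3.4190

x = α·[A]₀ = 0.41 × 3.0 = 1.23 M dissociated.
At eq: [N₂O₄] = 3.0 − 1.23 = 1.77 M; [NO₂] = 2x = 2.46 M.
Kc = [NO₂]²/[N₂O₄] = (2.46)²/1.77 = 3.419.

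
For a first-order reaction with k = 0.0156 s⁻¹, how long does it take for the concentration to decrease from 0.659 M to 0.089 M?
128.34 s

From ln[A] = ln[A]₀ - k·t: t = ln([A]₀/[A])/k = ln(0.659/0.089)/0.0156 = ln(7.4045)/0.0156 = 2.0021/0.0156 = 128.34 s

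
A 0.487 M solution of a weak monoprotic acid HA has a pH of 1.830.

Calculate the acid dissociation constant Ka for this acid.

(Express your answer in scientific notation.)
K_a = 4.63e-04

[H⁺] = 10^(−pH) = 10^(−1.830) = 1.479e-02 M. For HA ⇌ H⁺ + A⁻, Ka = x²/(C − x) = (1.479e-02)²/(0.487 − 1.479e-02) = 4.63e-04.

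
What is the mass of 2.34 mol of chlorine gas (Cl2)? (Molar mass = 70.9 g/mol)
Mass = 2.34 mol × 70.9 g/mol = 165.9 g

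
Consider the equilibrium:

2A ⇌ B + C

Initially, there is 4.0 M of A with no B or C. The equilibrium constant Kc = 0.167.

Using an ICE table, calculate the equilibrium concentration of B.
[B] = 0.899 M

ICE: [A] = 4.0 − 2x, [B] = [C] = x.
Kc = x²/(4.0 − 2x)² = 0.167 ⇒ √Kc = x/(4.0 − 2x).
x = √0.167·4.0/(1 + 2√0.167) = 0.40866·4.0/1.8173 = 0.89947.
[B] = x = 0.899 M.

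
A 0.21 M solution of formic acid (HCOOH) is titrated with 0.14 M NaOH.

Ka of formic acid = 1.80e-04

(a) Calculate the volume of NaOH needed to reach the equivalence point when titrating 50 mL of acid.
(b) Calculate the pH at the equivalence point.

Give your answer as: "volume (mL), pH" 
V = 75.0 mL, pH = 8.33

(a) At equivalence: moles acid = moles base.
moles acid = 0.21 × 0.05 = 0.0105 mol; V_NaOH = 0.0105/0.14 = 0.075 L = 75.0 mL.
(b) At equivalence, all acid → conjugate base A⁻ at [A⁻] = 0.0105/0.125 = 0.084 M.
Kb = Kw/Ka = 1.0e-14/1.80e-04 = 5.556e-11; [OH⁻] = √(Kb·[A⁻]) = 2.160e-06; pOH = 5.67; pH = 14 − pOH = 8.33.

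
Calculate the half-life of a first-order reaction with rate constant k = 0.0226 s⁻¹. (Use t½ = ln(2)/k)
30.67 s

t½ = ln(2)/k = 0.6931/0.0226 = 30.67 s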